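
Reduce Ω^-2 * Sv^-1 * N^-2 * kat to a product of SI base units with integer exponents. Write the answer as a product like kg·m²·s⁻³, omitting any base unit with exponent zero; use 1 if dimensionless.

Ω = kg·m²·s⁻³·A⁻².
So Ω⁻² = kg⁻²·m⁻⁴·s⁶·A⁴.
Sv = m²·s⁻².
So Sv⁻¹ = m⁻²·s².
N = kg·m·s⁻².
So N⁻² = kg⁻²·m⁻²·s⁴.
kat = s⁻¹·mol.
Combining: Ω⁻²·Sv⁻¹·N⁻²·kat = (kg⁻²·m⁻⁴·s⁶·A⁴) · (m⁻²·s²) · (kg⁻²·m⁻²·s⁴) · (s⁻¹·mol) = kg⁻⁴·m⁻⁸·s¹¹·A⁴·mol.

kg⁻⁴·m⁻⁸·s¹¹·A⁴·mol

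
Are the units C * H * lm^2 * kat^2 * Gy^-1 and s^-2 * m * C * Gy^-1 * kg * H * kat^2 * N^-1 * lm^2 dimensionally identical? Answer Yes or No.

Left side:
  C = A·s = s·A (charge = current × time).
  H = Wb/A (inductance = flux per current),
      = kg·m²·s⁻²·A⁻².
  lm = cd·sr = cd (luminous flux; sr is dimensionless).
  So lm² = cd².
  kat = mol/s = s⁻¹·mol (catalytic activity).
  So kat² = s⁻²·mol².
  Gy = J/kg (absorbed dose = energy per mass),
      = m²·s⁻².
  So Gy⁻¹ = m⁻²·s².
  Combining: C·H·lm²·kat²·Gy⁻¹ = (s·A) · (kg·m²·s⁻²·A⁻²) · cd² · (s⁻²·mol²) · (m⁻²·s²) = kg·s⁻¹·A⁻¹·mol²·cd².
Right side:
  C = s·A.
  Gy = m²·s⁻².
  So Gy⁻¹ = m⁻²·s².
  H = kg·m²·s⁻²·A⁻².
  kat = s⁻¹·mol.
  So kat² = s⁻²·mol².
  N = kg·m·s⁻².
  So N⁻¹ = kg⁻¹·m⁻¹·s².
  lm = cd.
  So lm² = cd².
  Combining: s⁻²·m·C·Gy⁻¹·kg·H·kat²·N⁻¹·lm² = s⁻² · m · (s·A) · (m⁻²·s²) · kg · (kg·m²·s⁻²·A⁻²) · (s⁻²·mol²) · (kg⁻¹·m⁻¹·s²) · cd² = kg·s⁻¹·A⁻¹·mol²·cd².
Both reduce to kg·s⁻¹·A⁻¹·mol²·cd².

Yes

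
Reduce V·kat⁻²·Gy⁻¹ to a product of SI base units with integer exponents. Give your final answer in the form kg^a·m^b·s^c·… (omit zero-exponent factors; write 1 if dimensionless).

kg·s·A⁻¹·mol⁻²

V = kg·m²·s⁻³·A⁻¹.
kat = s⁻¹·mol.
So kat⁻² = s²·mol⁻².
Gy = m²·s⁻².
So Gy⁻¹ = m⁻²·s².
Combining: V·kat⁻²·Gy⁻¹ = (kg·m²·s⁻³·A⁻¹) · (s²·mol⁻²) · (m⁻²·s²) = kg·s·A⁻¹·mol⁻².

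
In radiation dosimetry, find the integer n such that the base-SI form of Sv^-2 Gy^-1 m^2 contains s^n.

6

Sv = J/kg (equivalent dose = energy per mass),
    = m²·s⁻².
So Sv⁻² = m⁻⁴·s⁴.
Gy = J/kg (absorbed dose = energy per mass),
    = m²·s⁻².
So Gy⁻¹ = m⁻²·s².
Combining: Sv⁻²·Gy⁻¹·m² = (m⁻⁴·s⁴) · (m⁻²·s²) · m² = m⁻⁴·s⁶.
The exponent of s is 6.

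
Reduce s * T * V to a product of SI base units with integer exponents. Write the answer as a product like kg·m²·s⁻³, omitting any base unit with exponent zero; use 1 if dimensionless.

T = Wb/m² (flux density = flux per area),
    = kg·s⁻²·A⁻¹.
V = W/A (potential = power per current),
    = kg·m²·s⁻³·A⁻¹.
Combining: s·T·V = s · (kg·s⁻²·A⁻¹) · (kg·m²·s⁻³·A⁻¹) = kg²·m²·s⁻⁴·A⁻².

kg²·m²·s⁻⁴·A⁻²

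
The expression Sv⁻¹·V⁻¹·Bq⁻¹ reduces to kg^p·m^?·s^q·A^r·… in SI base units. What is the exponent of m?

Sv = J/kg (equivalent dose = energy per mass),
    = m²·s⁻².
So Sv⁻¹ = m⁻²·s².
V = W/A (potential = power per current),
    = kg·m²·s⁻³·A⁻¹.
So V⁻¹ = kg⁻¹·m⁻²·s³·A.
Bq = 1/s = s⁻¹ (activity is decays per second).
So Bq⁻¹ = s.
Combining: Sv⁻¹·V⁻¹·Bq⁻¹ = (m⁻²·s²) · (kg⁻¹·m⁻²·s³·A) · s = kg⁻¹·m⁻⁴·s⁶·A.
The exponent of m is -4.

-4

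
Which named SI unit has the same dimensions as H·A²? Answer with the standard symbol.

J

H = Wb/A (inductance = flux per current),
    = kg·m²·s⁻²·A⁻².
Combining: H·A² = (kg·m²·s⁻²·A⁻²) · A² = kg·m²·s⁻².
kg·m²·s⁻² is the base-SI form of the joule.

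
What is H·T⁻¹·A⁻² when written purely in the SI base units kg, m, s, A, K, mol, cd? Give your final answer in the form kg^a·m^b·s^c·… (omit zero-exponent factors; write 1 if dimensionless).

H = kg·m²·s⁻²·A⁻².
T = kg·s⁻²·A⁻¹.
So T⁻¹ = kg⁻¹·s²·A.
Combining: H·T⁻¹·A⁻² = (kg·m²·s⁻²·A⁻²) · (kg⁻¹·s²·A) · A⁻² = m²·A⁻³.

m²·A⁻³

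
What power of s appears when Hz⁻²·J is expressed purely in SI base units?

Hz = 1/s = s⁻¹ (frequency is cycles per second).
So Hz⁻² = s².
J = N·m (work = force × distance),
    = kg·m²·s⁻².
Combining: Hz⁻²·J = s² · (kg·m²·s⁻²) = kg·m².
The exponent of s is 0.

0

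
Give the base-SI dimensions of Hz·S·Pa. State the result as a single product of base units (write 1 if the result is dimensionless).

Hz = s⁻¹.
S = kg⁻¹·m⁻²·s³·A².
Pa = kg·m⁻¹·s⁻².
Combining: Hz·S·Pa = s⁻¹ · (kg⁻¹·m⁻²·s³·A²) · (kg·m⁻¹·s⁻²) = m⁻³·A².

m⁻³·A²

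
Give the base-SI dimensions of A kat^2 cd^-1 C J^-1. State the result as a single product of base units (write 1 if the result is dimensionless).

kg⁻¹·m⁻²·s·A²·mol²·cd⁻¹

kat = mol/s = s⁻¹·mol (catalytic activity).
So kat² = s⁻²·mol².
C = A·s = s·A (charge = current × time).
J = N·m (work = force × distance),
    = kg·m²·s⁻².
So J⁻¹ = kg⁻¹·m⁻²·s².
Combining: A·kat²·cd⁻¹·C·J⁻¹ = A · (s⁻²·mol²) · cd⁻¹ · (s·A) · (kg⁻¹·m⁻²·s²) = kg⁻¹·m⁻²·s·A²·mol²·cd⁻¹.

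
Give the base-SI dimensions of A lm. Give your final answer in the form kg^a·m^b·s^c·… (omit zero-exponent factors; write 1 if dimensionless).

lm = cd·sr = cd (luminous flux; sr is dimensionless).
Combining: A·lm = A · cd = A·cd.

A·cd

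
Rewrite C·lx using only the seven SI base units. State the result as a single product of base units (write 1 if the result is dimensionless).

m⁻²·s·A·cd

C = A·s = s·A (charge = current × time).
lx = lm/m² (illuminance = luminous flux per area),
    = m⁻²·cd.
Combining: C·lx = (s·A) · (m⁻²·cd) = m⁻²·s·A·cd.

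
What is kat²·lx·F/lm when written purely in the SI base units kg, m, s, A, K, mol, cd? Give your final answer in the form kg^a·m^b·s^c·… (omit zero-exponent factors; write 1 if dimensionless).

kat = mol/s = s⁻¹·mol (catalytic activity).
So kat² = s⁻²·mol².
lx = lm/m² (illuminance = luminous flux per area),
    = m⁻²·cd.
F = C/V (capacitance = charge per voltage),
    = A·s/(kg·m²·s⁻³·A⁻¹) (substituting C and V),
    = kg⁻¹·m⁻²·s⁴·A².
lm = cd·sr = cd (luminous flux; sr is dimensionless).
So lm⁻¹ = cd⁻¹.
Combining: kat²·lx·F·lm⁻¹ = (s⁻²·mol²) · (m⁻²·cd) · (kg⁻¹·m⁻²·s⁴·A²) · cd⁻¹ = kg⁻¹·m⁻⁴·s²·A²·mol².

kg⁻¹·m⁻⁴·s²·A²·mol²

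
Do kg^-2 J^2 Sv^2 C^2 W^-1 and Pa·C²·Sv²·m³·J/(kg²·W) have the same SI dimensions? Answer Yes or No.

Left side:
  J = N·m (work = force × distance),
      = kg·m²·s⁻².
  So J² = kg²·m⁴·s⁻⁴.
  Sv = J/kg (equivalent dose = energy per mass),
      = m²·s⁻².
  So Sv² = m⁴·s⁻⁴.
  C = A·s = s·A (charge = current × time).
  So C² = s²·A².
  W = J/s (power = energy per time),
      = kg·m²·s⁻³.
  So W⁻¹ = kg⁻¹·m⁻²·s³.
  Combining: kg⁻²·J²·Sv²·C²·W⁻¹ = kg⁻² · (kg²·m⁴·s⁻⁴) · (m⁴·s⁻⁴) · (s²·A²) · (kg⁻¹·m⁻²·s³) = kg⁻¹·m⁶·s⁻³·A².
Right side:
  Pa = N/m² (pressure = force per area),
      = kg·m⁻¹·s⁻².
  C = A·s = s·A (charge = current × time).
  So C² = s²·A².
  Sv = J/kg (equivalent dose = energy per mass),
      = m²·s⁻².
  So Sv² = m⁴·s⁻⁴.
  W = J/s (power = energy per time),
      = kg·m²·s⁻³.
  So W⁻¹ = kg⁻¹·m⁻²·s³.
  J = N·m (work = force × distance),
      = kg·m²·s⁻².
  Combining: kg⁻²·Pa·C²·Sv²·m³·W⁻¹·J = kg⁻² · (kg·m⁻¹·s⁻²) · (s²·A²) · (m⁴·s⁻⁴) · m³ · (kg⁻¹·m⁻²·s³) · (kg·m²·s⁻²) = kg⁻¹·m⁶·s⁻³·A².
Both reduce to kg⁻¹·m⁶·s⁻³·A².

Yes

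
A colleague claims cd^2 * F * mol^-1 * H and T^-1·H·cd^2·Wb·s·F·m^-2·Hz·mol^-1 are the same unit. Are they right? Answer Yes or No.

Left side:
  F = C/V (capacitance = charge per voltage),
      = A·s/(kg·m²·s⁻³·A⁻¹) (substituting C and V),
      = kg⁻¹·m⁻²·s⁴·A².
  H = Wb/A (inductance = flux per current),
      = kg·m²·s⁻²·A⁻².
  Combining: cd²·F·mol⁻¹·H = cd² · (kg⁻¹·m⁻²·s⁴·A²) · mol⁻¹ · (kg·m²·s⁻²·A⁻²) = s²·mol⁻¹·cd².
Right side:
  T = Wb/m² (flux density = flux per area),
      = kg·s⁻²·A⁻¹.
  So T⁻¹ = kg⁻¹·s²·A.
  H = Wb/A (inductance = flux per current),
      = kg·m²·s⁻²·A⁻².
  Wb = V·s (flux: a volt is a weber per second),
      = kg·m²·s⁻²·A⁻¹.
  F = C/V (capacitance = charge per voltage),
      = A·s/(kg·m²·s⁻³·A⁻¹) (substituting C and V),
      = kg⁻¹·m⁻²·s⁴·A².
  Hz = 1/s = s⁻¹ (frequency is cycles per second).
  Combining: T⁻¹·H·cd²·Wb·s·F·m⁻²·Hz·mol⁻¹ = (kg⁻¹·s²·A) · (kg·m²·s⁻²·A⁻²) · cd² · (kg·m²·s⁻²·A⁻¹) · s · (kg⁻¹·m⁻²·s⁴·A²) · m⁻² · s⁻¹ · mol⁻¹ = s²·mol⁻¹·cd².
Both reduce to s²·mol⁻¹·cd².

Yes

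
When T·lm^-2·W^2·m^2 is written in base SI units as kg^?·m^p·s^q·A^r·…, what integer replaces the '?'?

T = Wb/m² (flux density = flux per area),
    = kg·s⁻²·A⁻¹.
lm = cd·sr = cd (luminous flux; sr is dimensionless).
So lm⁻² = cd⁻².
W = J/s (power = energy per time),
    = kg·m²·s⁻³.
So W² = kg²·m⁴·s⁻⁶.
Combining: T·lm⁻²·W²·m² = (kg·s⁻²·A⁻¹) · cd⁻² · (kg²·m⁴·s⁻⁶) · m² = kg³·m⁶·s⁻⁸·A⁻¹·cd⁻².
The exponent of kg is 3.

3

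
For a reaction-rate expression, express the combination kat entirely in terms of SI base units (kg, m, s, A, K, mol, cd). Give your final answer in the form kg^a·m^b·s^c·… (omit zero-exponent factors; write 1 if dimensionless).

kat = mol/s = s⁻¹·mol (catalytic activity).

s⁻¹·mol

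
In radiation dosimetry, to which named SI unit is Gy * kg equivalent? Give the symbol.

Gy = m²·s⁻².
Combining: Gy·kg = (m²·s⁻²) · kg = kg·m²·s⁻².
kg·m²·s⁻² is the base-SI form of the joule.

J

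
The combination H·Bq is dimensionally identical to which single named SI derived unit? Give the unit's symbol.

Ω

H = Wb/A (inductance = flux per current),
    = kg·m²·s⁻²·A⁻².
Bq = 1/s = s⁻¹ (activity is decays per second).
Combining: H·Bq = (kg·m²·s⁻²·A⁻²) · s⁻¹ = kg·m²·s⁻³·A⁻².
kg·m²·s⁻³·A⁻² is the base-SI form of the ohm.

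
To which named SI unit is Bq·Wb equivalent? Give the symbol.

Bq = s⁻¹.
Wb = kg·m²·s⁻²·A⁻¹.
Combining: Bq·Wb = s⁻¹ · (kg·m²·s⁻²·A⁻¹) = kg·m²·s⁻³·A⁻¹.
kg·m²·s⁻³·A⁻¹ is the base-SI form of the volt.

V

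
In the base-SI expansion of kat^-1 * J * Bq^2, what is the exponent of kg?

1

kat = mol/s = s⁻¹·mol (catalytic activity).
So kat⁻¹ = s·mol⁻¹.
J = N·m (work = force × distance),
    = kg·m²·s⁻².
Bq = 1/s = s⁻¹ (activity is decays per second).
So Bq² = s⁻².
Combining: kat⁻¹·J·Bq² = (s·mol⁻¹) · (kg·m²·s⁻²) · s⁻² = kg·m²·s⁻³·mol⁻¹.
The exponent of kg is 1.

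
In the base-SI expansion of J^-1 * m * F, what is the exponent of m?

-3

J = N·m (work = force × distance),
    = kg·m²·s⁻².
So J⁻¹ = kg⁻¹·m⁻²·s².
F = C/V (capacitance = charge per voltage),
    = A·s/(kg·m²·s⁻³·A⁻¹) (substituting C and V),
    = kg⁻¹·m⁻²·s⁴·A².
Combining: J⁻¹·m·F = (kg⁻¹·m⁻²·s²) · m · (kg⁻¹·m⁻²·s⁴·A²) = kg⁻²·m⁻³·s⁶·A².
The exponent of m is -3.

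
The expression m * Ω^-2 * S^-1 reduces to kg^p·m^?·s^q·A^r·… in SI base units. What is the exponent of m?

-1

Ω = V/A (resistance = voltage per current),
    = kg·m²·s⁻³·A⁻².
So Ω⁻² = kg⁻²·m⁻⁴·s⁶·A⁴.
S = 1/Ω (conductance is reciprocal resistance),
    = kg⁻¹·m⁻²·s³·A².
So S⁻¹ = kg·m²·s⁻³·A⁻².
Combining: m·Ω⁻²·S⁻¹ = m · (kg⁻²·m⁻⁴·s⁶·A⁴) · (kg·m²·s⁻³·A⁻²) = kg⁻¹·m⁻¹·s³·A².
The exponent of m is -1.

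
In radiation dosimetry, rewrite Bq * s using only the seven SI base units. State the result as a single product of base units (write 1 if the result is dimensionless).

1

Bq = 1/s = s⁻¹ (activity is decays per second).
Combining: Bq·s = s⁻¹ · s = 1.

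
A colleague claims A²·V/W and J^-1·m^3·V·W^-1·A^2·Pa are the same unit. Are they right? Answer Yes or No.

Yes

Left side:
  V = kg·m²·s⁻³·A⁻¹.
  W = kg·m²·s⁻³.
  So W⁻¹ = kg⁻¹·m⁻²·s³.
  Combining: A²·V·W⁻¹ = A² · (kg·m²·s⁻³·A⁻¹) · (kg⁻¹·m⁻²·s³) = A.
Right side:
  J = kg·m²·s⁻².
  So J⁻¹ = kg⁻¹·m⁻²·s².
  V = kg·m²·s⁻³·A⁻¹.
  W = kg·m²·s⁻³.
  So W⁻¹ = kg⁻¹·m⁻²·s³.
  Pa = kg·m⁻¹·s⁻².
  Combining: J⁻¹·m³·V·W⁻¹·A²·Pa = (kg⁻¹·m⁻²·s²) · m³ · (kg·m²·s⁻³·A⁻¹) · (kg⁻¹·m⁻²·s³) · A² · (kg·m⁻¹·s⁻²) = A.
Both reduce to A.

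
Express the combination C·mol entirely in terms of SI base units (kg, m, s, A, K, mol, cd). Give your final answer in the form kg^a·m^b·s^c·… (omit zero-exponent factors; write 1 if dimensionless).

s·A·mol

C = A·s = s·A (charge = current × time).
Combining: C·mol = (s·A) · mol = s·A·mol.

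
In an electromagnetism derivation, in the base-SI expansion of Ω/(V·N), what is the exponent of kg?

-1

Ω = V/A (resistance = voltage per current),
    = kg·m²·s⁻³·A⁻².
V = W/A (potential = power per current),
    = kg·m²·s⁻³·A⁻¹.
So V⁻¹ = kg⁻¹·m⁻²·s³·A.
N = kg·m/s² = kg·m·s⁻² (force = mass × acceleration).
So N⁻¹ = kg⁻¹·m⁻¹·s².
Combining: Ω·V⁻¹·N⁻¹ = (kg·m²·s⁻³·A⁻²) · (kg⁻¹·m⁻²·s³·A) · (kg⁻¹·m⁻¹·s²) = kg⁻¹·m⁻¹·s²·A⁻¹.
The exponent of kg is -1.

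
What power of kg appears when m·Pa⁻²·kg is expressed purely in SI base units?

-1

Pa = N/m² (pressure = force per area),
    = kg·m⁻¹·s⁻².
So Pa⁻² = kg⁻²·m²·s⁴.
Combining: m·Pa⁻²·kg = m · (kg⁻²·m²·s⁴) · kg = kg⁻¹·m³·s⁴.
The exponent of kg is -1.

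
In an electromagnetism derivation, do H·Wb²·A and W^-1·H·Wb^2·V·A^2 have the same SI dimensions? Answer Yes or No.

Left side:
  H = Wb/A (inductance = flux per current),
      = kg·m²·s⁻²·A⁻².
  Wb = V·s (flux: a volt is a weber per second),
      = kg·m²·s⁻²·A⁻¹.
  So Wb² = kg²·m⁴·s⁻⁴·A⁻².
  Combining: H·Wb²·A = (kg·m²·s⁻²·A⁻²) · (kg²·m⁴·s⁻⁴·A⁻²) · A = kg³·m⁶·s⁻⁶·A⁻³.
Right side:
  W = J/s (power = energy per time),
      = kg·m²·s⁻³.
  So W⁻¹ = kg⁻¹·m⁻²·s³.
  H = Wb/A (inductance = flux per current),
      = kg·m²·s⁻²·A⁻².
  Wb = V·s (flux: a volt is a weber per second),
      = kg·m²·s⁻²·A⁻¹.
  So Wb² = kg²·m⁴·s⁻⁴·A⁻².
  V = W/A (potential = power per current),
      = kg·m²·s⁻³·A⁻¹.
  Combining: W⁻¹·H·Wb²·V·A² = (kg⁻¹·m⁻²·s³) · (kg·m²·s⁻²·A⁻²) · (kg²·m⁴·s⁻⁴·A⁻²) · (kg·m²·s⁻³·A⁻¹) · A² = kg³·m⁶·s⁻⁶·A⁻³.
Both reduce to kg³·m⁶·s⁻⁶·A⁻³.

Yes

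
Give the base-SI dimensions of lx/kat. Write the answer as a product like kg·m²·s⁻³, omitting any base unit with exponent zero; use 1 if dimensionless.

kat = mol/s = s⁻¹·mol (catalytic activity).
So kat⁻¹ = s·mol⁻¹.
lx = lm/m² (illuminance = luminous flux per area),
    = m⁻²·cd.
Combining: kat⁻¹·lx = (s·mol⁻¹) · (m⁻²·cd) = m⁻²·s·mol⁻¹·cd.

m⁻²·s·mol⁻¹·cd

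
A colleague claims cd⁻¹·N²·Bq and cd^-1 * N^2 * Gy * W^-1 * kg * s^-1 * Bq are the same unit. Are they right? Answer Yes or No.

Yes

Left side:
  N = kg·m·s⁻².
  So N² = kg²·m²·s⁻⁴.
  Bq = s⁻¹.
  Combining: cd⁻¹·N²·Bq = cd⁻¹ · (kg²·m²·s⁻⁴) · s⁻¹ = kg²·m²·s⁻⁵·cd⁻¹.
Right side:
  N = kg·m/s² = kg·m·s⁻² (force = mass × acceleration).
  So N² = kg²·m²·s⁻⁴.
  Gy = J/kg (absorbed dose = energy per mass),
      = m²·s⁻².
  W = J/s (power = energy per time),
      = kg·m²·s⁻³.
  So W⁻¹ = kg⁻¹·m⁻²·s³.
  Bq = 1/s = s⁻¹ (activity is decays per second).
  Combining: cd⁻¹·N²·Gy·W⁻¹·kg·s⁻¹·Bq = cd⁻¹ · (kg²·m²·s⁻⁴) · (m²·s⁻²) · (kg⁻¹·m⁻²·s³) · kg · s⁻¹ · s⁻¹ = kg²·m²·s⁻⁵·cd⁻¹.
Both reduce to kg²·m²·s⁻⁵·cd⁻¹.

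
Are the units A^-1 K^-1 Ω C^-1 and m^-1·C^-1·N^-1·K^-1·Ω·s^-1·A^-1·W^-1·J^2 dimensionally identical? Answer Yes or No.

Left side:
  Ω = kg·m²·s⁻³·A⁻².
  C = s·A.
  So C⁻¹ = s⁻¹·A⁻¹.
  Combining: A⁻¹·K⁻¹·Ω·C⁻¹ = A⁻¹ · K⁻¹ · (kg·m²·s⁻³·A⁻²) · (s⁻¹·A⁻¹) = kg·m²·s⁻⁴·A⁻⁴·K⁻¹.
Right side:
  C = A·s = s·A (charge = current × time).
  So C⁻¹ = s⁻¹·A⁻¹.
  N = kg·m/s² = kg·m·s⁻² (force = mass × acceleration).
  So N⁻¹ = kg⁻¹·m⁻¹·s².
  Ω = V/A (resistance = voltage per current),
      = kg·m²·s⁻³·A⁻².
  W = J/s (power = energy per time),
      = kg·m²·s⁻³.
  So W⁻¹ = kg⁻¹·m⁻²·s³.
  J = N·m (work = force × distance),
      = kg·m²·s⁻².
  So J² = kg²·m⁴·s⁻⁴.
  Combining: m⁻¹·C⁻¹·N⁻¹·K⁻¹·Ω·s⁻¹·A⁻¹·W⁻¹·J² = m⁻¹ · (s⁻¹·A⁻¹) · (kg⁻¹·m⁻¹·s²) · K⁻¹ · (kg·m²·s⁻³·A⁻²) · s⁻¹ · A⁻¹ · (kg⁻¹·m⁻²·s³) · (kg²·m⁴·s⁻⁴) = kg·m²·s⁻⁴·A⁻⁴·K⁻¹.
Both reduce to kg·m²·s⁻⁴·A⁻⁴·K⁻¹.

Yes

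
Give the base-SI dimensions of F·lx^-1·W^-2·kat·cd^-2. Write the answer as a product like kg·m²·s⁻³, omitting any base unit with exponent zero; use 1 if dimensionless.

kg⁻³·m⁻⁴·s⁹·A²·mol·cd⁻³

F = C/V (capacitance = charge per voltage),
    = A·s/(kg·m²·s⁻³·A⁻¹) (substituting C and V),
    = kg⁻¹·m⁻²·s⁴·A².
lx = lm/m² (illuminance = luminous flux per area),
    = m⁻²·cd.
So lx⁻¹ = m²·cd⁻¹.
W = J/s (power = energy per time),
    = kg·m²·s⁻³.
So W⁻² = kg⁻²·m⁻⁴·s⁶.
kat = mol/s = s⁻¹·mol (catalytic activity).
Combining: F·lx⁻¹·W⁻²·kat·cd⁻² = (kg⁻¹·m⁻²·s⁴·A²) · (m²·cd⁻¹) · (kg⁻²·m⁻⁴·s⁶) · (s⁻¹·mol) · cd⁻² = kg⁻³·m⁻⁴·s⁹·A²·mol·cd⁻³.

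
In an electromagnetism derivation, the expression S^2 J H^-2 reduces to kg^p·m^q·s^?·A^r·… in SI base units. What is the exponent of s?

8

S = 1/Ω (conductance is reciprocal resistance),
    = kg⁻¹·m⁻²·s³·A².
So S² = kg⁻²·m⁻⁴·s⁶·A⁴.
J = N·m (work = force × distance),
    = kg·m²·s⁻².
H = Wb/A (inductance = flux per current),
    = kg·m²·s⁻²·A⁻².
So H⁻² = kg⁻²·m⁻⁴·s⁴·A⁴.
Combining: S²·J·H⁻² = (kg⁻²·m⁻⁴·s⁶·A⁴) · (kg·m²·s⁻²) · (kg⁻²·m⁻⁴·s⁴·A⁴) = kg⁻³·m⁻⁶·s⁸·A⁸.
The exponent of s is 8.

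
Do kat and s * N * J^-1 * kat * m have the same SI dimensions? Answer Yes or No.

Left side:
  kat = mol/s = s⁻¹·mol (catalytic activity).
Right side:
  N = kg·m·s⁻².
  J = kg·m²·s⁻².
  So J⁻¹ = kg⁻¹·m⁻²·s².
  kat = s⁻¹·mol.
  Combining: s·N·J⁻¹·kat·m = s · (kg·m·s⁻²) · (kg⁻¹·m⁻²·s²) · (s⁻¹·mol) · m = mol.
Left is s⁻¹·mol; right is mol — different.

No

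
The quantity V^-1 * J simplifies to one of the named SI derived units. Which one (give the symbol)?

C

V = kg·m²·s⁻³·A⁻¹.
So V⁻¹ = kg⁻¹·m⁻²·s³·A.
J = kg·m²·s⁻².
Combining: V⁻¹·J = (kg⁻¹·m⁻²·s³·A) · (kg·m²·s⁻²) = s·A.
s·A is the base-SI form of the coulomb.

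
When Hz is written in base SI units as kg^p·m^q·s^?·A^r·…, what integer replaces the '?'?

-1

Hz = 1/s = s⁻¹ (frequency is cycles per second).
The exponent of s is -1.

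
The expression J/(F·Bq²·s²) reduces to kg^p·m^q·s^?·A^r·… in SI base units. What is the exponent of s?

F = C/V (capacitance = charge per voltage),
    = A·s/(kg·m²·s⁻³·A⁻¹) (substituting C and V),
    = kg⁻¹·m⁻²·s⁴·A².
So F⁻¹ = kg·m²·s⁻⁴·A⁻².
Bq = 1/s = s⁻¹ (activity is decays per second).
So Bq⁻² = s².
J = N·m (work = force × distance),
    = kg·m²·s⁻².
Combining: F⁻¹·Bq⁻²·s⁻²·J = (kg·m²·s⁻⁴·A⁻²) · s² · s⁻² · (kg·m²·s⁻²) = kg²·m⁴·s⁻⁶·A⁻².
The exponent of s is -6.

-6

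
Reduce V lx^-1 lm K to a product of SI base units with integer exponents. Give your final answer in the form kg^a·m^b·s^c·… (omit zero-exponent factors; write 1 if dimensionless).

V = kg·m²·s⁻³·A⁻¹.
lx = m⁻²·cd.
So lx⁻¹ = m²·cd⁻¹.
lm = cd.
Combining: V·lx⁻¹·lm·K = (kg·m²·s⁻³·A⁻¹) · (m²·cd⁻¹) · cd · K = kg·m⁴·s⁻³·A⁻¹·K.

kg·m⁴·s⁻³·A⁻¹·K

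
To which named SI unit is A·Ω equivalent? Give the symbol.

Ω = V/A (resistance = voltage per current),
    = kg·m²·s⁻³·A⁻².
Combining: A·Ω = A · (kg·m²·s⁻³·A⁻²) = kg·m²·s⁻³·A⁻¹.
kg·m²·s⁻³·A⁻¹ is the base-SI form of the volt.

V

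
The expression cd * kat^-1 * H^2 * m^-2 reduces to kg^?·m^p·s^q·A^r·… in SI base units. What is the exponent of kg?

2

kat = s⁻¹·mol.
So kat⁻¹ = s·mol⁻¹.
H = kg·m²·s⁻²·A⁻².
So H² = kg²·m⁴·s⁻⁴·A⁻⁴.
Combining: cd·kat⁻¹·H²·m⁻² = cd · (s·mol⁻¹) · (kg²·m⁴·s⁻⁴·A⁻⁴) · m⁻² = kg²·m²·s⁻³·A⁻⁴·mol⁻¹·cd.
The exponent of kg is 2.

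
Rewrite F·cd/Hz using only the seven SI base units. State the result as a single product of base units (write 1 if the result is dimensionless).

kg⁻¹·m⁻²·s⁵·A²·cd

F = C/V (capacitance = charge per voltage),
    = A·s/(kg·m²·s⁻³·A⁻¹) (substituting C and V),
    = kg⁻¹·m⁻²·s⁴·A².
Hz = 1/s = s⁻¹ (frequency is cycles per second).
So Hz⁻¹ = s.
Combining: F·cd·Hz⁻¹ = (kg⁻¹·m⁻²·s⁴·A²) · cd · s = kg⁻¹·m⁻²·s⁵·A²·cd.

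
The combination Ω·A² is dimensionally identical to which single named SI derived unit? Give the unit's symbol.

Ω = kg·m²·s⁻³·A⁻².
Combining: Ω·A² = (kg·m²·s⁻³·A⁻²) · A² = kg·m²·s⁻³.
kg·m²·s⁻³ is the base-SI form of the watt.

W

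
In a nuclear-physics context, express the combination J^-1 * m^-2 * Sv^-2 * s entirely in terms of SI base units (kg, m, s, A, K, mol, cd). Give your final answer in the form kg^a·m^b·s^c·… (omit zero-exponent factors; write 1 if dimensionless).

kg⁻¹·m⁻⁸·s⁷

J = kg·m²·s⁻².
So J⁻¹ = kg⁻¹·m⁻²·s².
Sv = m²·s⁻².
So Sv⁻² = m⁻⁴·s⁴.
Combining: J⁻¹·m⁻²·Sv⁻²·s = (kg⁻¹·m⁻²·s²) · m⁻² · (m⁻⁴·s⁴) · s = kg⁻¹·m⁻⁸·s⁷.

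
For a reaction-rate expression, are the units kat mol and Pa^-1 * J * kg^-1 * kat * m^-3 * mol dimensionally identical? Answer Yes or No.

No

Left side:
  kat = mol/s = s⁻¹·mol (catalytic activity).
  Combining: kat·mol = (s⁻¹·mol) · mol = s⁻¹·mol².
Right side:
  Pa = N/m² (pressure = force per area),
      = kg·m⁻¹·s⁻².
  So Pa⁻¹ = kg⁻¹·m·s².
  J = N·m (work = force × distance),
      = kg·m²·s⁻².
  kat = mol/s = s⁻¹·mol (catalytic activity).
  Combining: Pa⁻¹·J·kg⁻¹·kat·m⁻³·mol = (kg⁻¹·m·s²) · (kg·m²·s⁻²) · kg⁻¹ · (s⁻¹·mol) · m⁻³ · mol = kg⁻¹·s⁻¹·mol².
Left is s⁻¹·mol²; right is kg⁻¹·s⁻¹·mol² — different.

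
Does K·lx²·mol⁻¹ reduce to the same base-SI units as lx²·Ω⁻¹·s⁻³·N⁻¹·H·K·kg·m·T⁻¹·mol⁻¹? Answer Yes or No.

Left side:
  lx = lm/m² (illuminance = luminous flux per area),
      = m⁻²·cd.
  So lx² = m⁻⁴·cd².
  Combining: K·lx²·mol⁻¹ = K · (m⁻⁴·cd²) · mol⁻¹ = m⁻⁴·K·mol⁻¹·cd².
Right side:
  lx = lm/m² (illuminance = luminous flux per area),
      = m⁻²·cd.
  So lx² = m⁻⁴·cd².
  Ω = V/A (resistance = voltage per current),
      = kg·m²·s⁻³·A⁻².
  So Ω⁻¹ = kg⁻¹·m⁻²·s³·A².
  N = kg·m/s² = kg·m·s⁻² (force = mass × acceleration).
  So N⁻¹ = kg⁻¹·m⁻¹·s².
  H = Wb/A (inductance = flux per current),
      = kg·m²·s⁻²·A⁻².
  T = Wb/m² (flux density = flux per area),
      = kg·s⁻²·A⁻¹.
  So T⁻¹ = kg⁻¹·s²·A.
  Combining: lx²·Ω⁻¹·s⁻³·N⁻¹·H·K·kg·m·T⁻¹·mol⁻¹ = (m⁻⁴·cd²) · (kg⁻¹·m⁻²·s³·A²) · s⁻³ · (kg⁻¹·m⁻¹·s²) · (kg·m²·s⁻²·A⁻²) · K · kg · m · (kg⁻¹·s²·A) · mol⁻¹ = kg⁻¹·m⁻⁴·s²·A·K·mol⁻¹·cd².
Left is m⁻⁴·K·mol⁻¹·cd²; right is kg⁻¹·m⁻⁴·s²·A·K·mol⁻¹·cd² — different.

No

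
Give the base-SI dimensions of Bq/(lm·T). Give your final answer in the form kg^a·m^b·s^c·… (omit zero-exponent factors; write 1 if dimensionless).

lm = cd·sr = cd (luminous flux; sr is dimensionless).
So lm⁻¹ = cd⁻¹.
Bq = 1/s = s⁻¹ (activity is decays per second).
T = Wb/m² (flux density = flux per area),
    = kg·s⁻²·A⁻¹.
So T⁻¹ = kg⁻¹·s²·A.
Combining: lm⁻¹·Bq·T⁻¹ = cd⁻¹ · s⁻¹ · (kg⁻¹·s²·A) = kg⁻¹·s·A·cd⁻¹.

kg⁻¹·s·A·cd⁻¹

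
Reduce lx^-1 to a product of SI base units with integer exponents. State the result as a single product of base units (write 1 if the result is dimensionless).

lx = lm/m² (illuminance = luminous flux per area),
    = m⁻²·cd.
So lx⁻¹ = m²·cd⁻¹.

m²·cd⁻¹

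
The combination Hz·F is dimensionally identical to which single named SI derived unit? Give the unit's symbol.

S

Hz = 1/s = s⁻¹ (frequency is cycles per second).
F = C/V (capacitance = charge per voltage),
    = A·s/(kg·m²·s⁻³·A⁻¹) (substituting C and V),
    = kg⁻¹·m⁻²·s⁴·A².
Combining: Hz·F = s⁻¹ · (kg⁻¹·m⁻²·s⁴·A²) = kg⁻¹·m⁻²·s³·A².
kg⁻¹·m⁻²·s³·A² is the base-SI form of the siemens.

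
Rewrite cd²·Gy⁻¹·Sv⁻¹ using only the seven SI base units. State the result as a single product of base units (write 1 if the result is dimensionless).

Gy = m²·s⁻².
So Gy⁻¹ = m⁻²·s².
Sv = m²·s⁻².
So Sv⁻¹ = m⁻²·s².
Combining: cd²·Gy⁻¹·Sv⁻¹ = cd² · (m⁻²·s²) · (m⁻²·s²) = m⁻⁴·s⁴·cd².

m⁻⁴·s⁴·cd²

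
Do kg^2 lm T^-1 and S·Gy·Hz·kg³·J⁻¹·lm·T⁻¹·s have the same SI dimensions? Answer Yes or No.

No

Left side:
  lm = cd·sr = cd (luminous flux; sr is dimensionless).
  T = Wb/m² (flux density = flux per area),
      = kg·s⁻²·A⁻¹.
  So T⁻¹ = kg⁻¹·s²·A.
  Combining: kg²·lm·T⁻¹ = kg² · cd · (kg⁻¹·s²·A) = kg·s²·A·cd.
Right side:
  S = 1/Ω (conductance is reciprocal resistance),
      = kg⁻¹·m⁻²·s³·A².
  Gy = J/kg (absorbed dose = energy per mass),
      = m²·s⁻².
  Hz = 1/s = s⁻¹ (frequency is cycles per second).
  J = N·m (work = force × distance),
      = kg·m²·s⁻².
  So J⁻¹ = kg⁻¹·m⁻²·s².
  lm = cd·sr = cd (luminous flux; sr is dimensionless).
  T = Wb/m² (flux density = flux per area),
      = kg·s⁻²·A⁻¹.
  So T⁻¹ = kg⁻¹·s²·A.
  Combining: S·Gy·Hz·kg³·J⁻¹·lm·T⁻¹·s = (kg⁻¹·m⁻²·s³·A²) · (m²·s⁻²) · s⁻¹ · kg³ · (kg⁻¹·m⁻²·s²) · cd · (kg⁻¹·s²·A) · s = m⁻²·s⁵·A³·cd.
Left is kg·s²·A·cd; right is m⁻²·s⁵·A³·cd — different.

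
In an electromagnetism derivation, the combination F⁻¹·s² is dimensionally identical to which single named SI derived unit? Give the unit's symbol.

H

F = C/V (capacitance = charge per voltage),
    = A·s/(kg·m²·s⁻³·A⁻¹) (substituting C and V),
    = kg⁻¹·m⁻²·s⁴·A².
So F⁻¹ = kg·m²·s⁻⁴·A⁻².
Combining: F⁻¹·s² = (kg·m²·s⁻⁴·A⁻²) · s² = kg·m²·s⁻²·A⁻².
kg·m²·s⁻²·A⁻² is the base-SI form of the henry.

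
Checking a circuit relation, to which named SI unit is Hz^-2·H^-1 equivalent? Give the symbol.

Hz = 1/s = s⁻¹ (frequency is cycles per second).
So Hz⁻² = s².
H = Wb/A (inductance = flux per current),
    = kg·m²·s⁻²·A⁻².
So H⁻¹ = kg⁻¹·m⁻²·s²·A².
Combining: Hz⁻²·H⁻¹ = s² · (kg⁻¹·m⁻²·s²·A²) = kg⁻¹·m⁻²·s⁴·A².
kg⁻¹·m⁻²·s⁴·A² is the base-SI form of the farad.

F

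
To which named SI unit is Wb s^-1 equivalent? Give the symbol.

Wb = kg·m²·s⁻²·A⁻¹.
Combining: Wb·s⁻¹ = (kg·m²·s⁻²·A⁻¹) · s⁻¹ = kg·m²·s⁻³·A⁻¹.
kg·m²·s⁻³·A⁻¹ is the base-SI form of the volt.

V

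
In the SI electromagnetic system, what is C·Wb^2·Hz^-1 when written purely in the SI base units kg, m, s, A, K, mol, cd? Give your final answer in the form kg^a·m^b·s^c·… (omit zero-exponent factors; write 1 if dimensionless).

kg²·m⁴·s⁻²·A⁻¹

C = A·s = s·A (charge = current × time).
Wb = V·s (flux: a volt is a weber per second),
    = kg·m²·s⁻²·A⁻¹.
So Wb² = kg²·m⁴·s⁻⁴·A⁻².
Hz = 1/s = s⁻¹ (frequency is cycles per second).
So Hz⁻¹ = s.
Combining: C·Wb²·Hz⁻¹ = (s·A) · (kg²·m⁴·s⁻⁴·A⁻²) · s = kg²·m⁴·s⁻²·A⁻¹.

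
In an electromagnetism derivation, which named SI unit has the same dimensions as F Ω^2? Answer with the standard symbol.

F = C/V (capacitance = charge per voltage),
    = A·s/(kg·m²·s⁻³·A⁻¹) (substituting C and V),
    = kg⁻¹·m⁻²·s⁴·A².
Ω = V/A (resistance = voltage per current),
    = kg·m²·s⁻³·A⁻².
So Ω² = kg²·m⁴·s⁻⁶·A⁻⁴.
Combining: F·Ω² = (kg⁻¹·m⁻²·s⁴·A²) · (kg²·m⁴·s⁻⁶·A⁻⁴) = kg·m²·s⁻²·A⁻².
kg·m²·s⁻²·A⁻² is the base-SI form of the henry.

H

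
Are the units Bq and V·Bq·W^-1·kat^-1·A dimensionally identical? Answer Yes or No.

No

Left side:
  Bq = 1/s = s⁻¹ (activity is decays per second).
Right side:
  V = W/A (potential = power per current),
      = kg·m²·s⁻³·A⁻¹.
  Bq = 1/s = s⁻¹ (activity is decays per second).
  W = J/s (power = energy per time),
      = kg·m²·s⁻³.
  So W⁻¹ = kg⁻¹·m⁻²·s³.
  kat = mol/s = s⁻¹·mol (catalytic activity).
  So kat⁻¹ = s·mol⁻¹.
  Combining: V·Bq·W⁻¹·kat⁻¹·A = (kg·m²·s⁻³·A⁻¹) · s⁻¹ · (kg⁻¹·m⁻²·s³) · (s·mol⁻¹) · A = mol⁻¹.
Left is s⁻¹; right is mol⁻¹ — different.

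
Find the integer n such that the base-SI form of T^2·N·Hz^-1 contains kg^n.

T = Wb/m² (flux density = flux per area),
    = kg·s⁻²·A⁻¹.
So T² = kg²·s⁻⁴·A⁻².
N = kg·m/s² = kg·m·s⁻² (force = mass × acceleration).
Hz = 1/s = s⁻¹ (frequency is cycles per second).
So Hz⁻¹ = s.
Combining: T²·N·Hz⁻¹ = (kg²·s⁻⁴·A⁻²) · (kg·m·s⁻²) · s = kg³·m·s⁻⁵·A⁻².
The exponent of kg is 3.

3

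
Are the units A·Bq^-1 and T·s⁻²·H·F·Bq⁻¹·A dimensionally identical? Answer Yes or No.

Left side:
  Bq = 1/s = s⁻¹ (activity is decays per second).
  So Bq⁻¹ = s.
  Combining: A·Bq⁻¹ = A · s = s·A.
Right side:
  T = Wb/m² (flux density = flux per area),
      = kg·s⁻²·A⁻¹.
  H = Wb/A (inductance = flux per current),
      = kg·m²·s⁻²·A⁻².
  F = C/V (capacitance = charge per voltage),
      = A·s/(kg·m²·s⁻³·A⁻¹) (substituting C and V),
      = kg⁻¹·m⁻²·s⁴·A².
  Bq = 1/s = s⁻¹ (activity is decays per second).
  So Bq⁻¹ = s.
  Combining: T·s⁻²·H·F·Bq⁻¹·A = (kg·s⁻²·A⁻¹) · s⁻² · (kg·m²·s⁻²·A⁻²) · (kg⁻¹·m⁻²·s⁴·A²) · s · A = kg·s⁻¹.
Left is s·A; right is kg·s⁻¹ — different.

No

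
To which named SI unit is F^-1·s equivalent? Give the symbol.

F = kg⁻¹·m⁻²·s⁴·A².
So F⁻¹ = kg·m²·s⁻⁴·A⁻².
Combining: F⁻¹·s = (kg·m²·s⁻⁴·A⁻²) · s = kg·m²·s⁻³·A⁻².
kg·m²·s⁻³·A⁻² is the base-SI form of the ohm.

Ω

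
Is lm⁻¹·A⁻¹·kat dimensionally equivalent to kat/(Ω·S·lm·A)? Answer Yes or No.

Left side:
  lm = cd·sr = cd (luminous flux; sr is dimensionless).
  So lm⁻¹ = cd⁻¹.
  kat = mol/s = s⁻¹·mol (catalytic activity).
  Combining: lm⁻¹·A⁻¹·kat = cd⁻¹ · A⁻¹ · (s⁻¹·mol) = s⁻¹·A⁻¹·mol·cd⁻¹.
Right side:
  Ω = V/A (resistance = voltage per current),
      = kg·m²·s⁻³·A⁻².
  So Ω⁻¹ = kg⁻¹·m⁻²·s³·A².
  kat = mol/s = s⁻¹·mol (catalytic activity).
  S = 1/Ω (conductance is reciprocal resistance),
      = kg⁻¹·m⁻²·s³·A².
  So S⁻¹ = kg·m²·s⁻³·A⁻².
  lm = cd·sr = cd (luminous flux; sr is dimensionless).
  So lm⁻¹ = cd⁻¹.
  Combining: Ω⁻¹·kat·S⁻¹·lm⁻¹·A⁻¹ = (kg⁻¹·m⁻²·s³·A²) · (s⁻¹·mol) · (kg·m²·s⁻³·A⁻²) · cd⁻¹ · A⁻¹ = s⁻¹·A⁻¹·mol·cd⁻¹.
Both reduce to s⁻¹·A⁻¹·mol·cd⁻¹.

Yes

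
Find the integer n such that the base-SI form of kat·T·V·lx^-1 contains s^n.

-6

kat = s⁻¹·mol.
T = kg·s⁻²·A⁻¹.
V = kg·m²·s⁻³·A⁻¹.
lx = m⁻²·cd.
So lx⁻¹ = m²·cd⁻¹.
Combining: kat·T·V·lx⁻¹ = (s⁻¹·mol) · (kg·s⁻²·A⁻¹) · (kg·m²·s⁻³·A⁻¹) · (m²·cd⁻¹) = kg²·m⁴·s⁻⁶·A⁻²·mol·cd⁻¹.
The exponent of s is -6.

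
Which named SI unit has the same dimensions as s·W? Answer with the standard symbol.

J

W = J/s (power = energy per time),
    = kg·m²·s⁻³.
Combining: s·W = s · (kg·m²·s⁻³) = kg·m²·s⁻².
kg·m²·s⁻² is the base-SI form of the joule.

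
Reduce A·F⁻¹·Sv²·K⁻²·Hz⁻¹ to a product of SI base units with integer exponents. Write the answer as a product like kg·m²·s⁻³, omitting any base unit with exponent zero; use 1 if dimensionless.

kg·m⁶·s⁻⁷·A⁻¹·K⁻²

F = kg⁻¹·m⁻²·s⁴·A².
So F⁻¹ = kg·m²·s⁻⁴·A⁻².
Sv = m²·s⁻².
So Sv² = m⁴·s⁻⁴.
Hz = s⁻¹.
So Hz⁻¹ = s.
Combining: A·F⁻¹·Sv²·K⁻²·Hz⁻¹ = A · (kg·m²·s⁻⁴·A⁻²) · (m⁴·s⁻⁴) · K⁻² · s = kg·m⁶·s⁻⁷·A⁻¹·K⁻².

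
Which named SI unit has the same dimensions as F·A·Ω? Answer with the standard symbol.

F = kg⁻¹·m⁻²·s⁴·A².
Ω = kg·m²·s⁻³·A⁻².
Combining: F·A·Ω = (kg⁻¹·m⁻²·s⁴·A²) · A · (kg·m²·s⁻³·A⁻²) = s·A.
s·A is the base-SI form of the coulomb.

C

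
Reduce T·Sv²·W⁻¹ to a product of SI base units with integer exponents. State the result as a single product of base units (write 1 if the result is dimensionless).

m²·s⁻³·A⁻¹

T = Wb/m² (flux density = flux per area),
    = kg·s⁻²·A⁻¹.
Sv = J/kg (equivalent dose = energy per mass),
    = m²·s⁻².
So Sv² = m⁴·s⁻⁴.
W = J/s (power = energy per time),
    = kg·m²·s⁻³.
So W⁻¹ = kg⁻¹·m⁻²·s³.
Combining: T·Sv²·W⁻¹ = (kg·s⁻²·A⁻¹) · (m⁴·s⁻⁴) · (kg⁻¹·m⁻²·s³) = m²·s⁻³·A⁻¹.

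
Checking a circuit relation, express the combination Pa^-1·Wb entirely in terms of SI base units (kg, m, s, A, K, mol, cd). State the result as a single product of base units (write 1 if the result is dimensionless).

Pa = N/m² (pressure = force per area),
    = kg·m⁻¹·s⁻².
So Pa⁻¹ = kg⁻¹·m·s².
Wb = V·s (flux: a volt is a weber per second),
    = kg·m²·s⁻²·A⁻¹.
Combining: Pa⁻¹·Wb = (kg⁻¹·m·s²) · (kg·m²·s⁻²·A⁻¹) = m³·A⁻¹.

m³·A⁻¹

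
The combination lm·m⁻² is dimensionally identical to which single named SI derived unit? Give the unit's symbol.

lx

lm = cd·sr = cd (luminous flux; sr is dimensionless).
Combining: lm·m⁻² = cd · m⁻² = m⁻²·cd.
m⁻²·cd is the base-SI form of the lux.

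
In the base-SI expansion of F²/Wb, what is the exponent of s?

10

Wb = V·s (flux: a volt is a weber per second),
    = kg·m²·s⁻²·A⁻¹.
So Wb⁻¹ = kg⁻¹·m⁻²·s²·A.
F = C/V (capacitance = charge per voltage),
    = A·s/(kg·m²·s⁻³·A⁻¹) (substituting C and V),
    = kg⁻¹·m⁻²·s⁴·A².
So F² = kg⁻²·m⁻⁴·s⁸·A⁴.
Combining: Wb⁻¹·F² = (kg⁻¹·m⁻²·s²·A) · (kg⁻²·m⁻⁴·s⁸·A⁴) = kg⁻³·m⁻⁶·s¹⁰·A⁵.
The exponent of s is 10.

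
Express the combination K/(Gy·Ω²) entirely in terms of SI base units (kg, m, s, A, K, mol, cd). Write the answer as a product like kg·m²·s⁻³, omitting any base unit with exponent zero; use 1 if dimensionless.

kg⁻²·m⁻⁶·s⁸·A⁴·K

Gy = m²·s⁻².
So Gy⁻¹ = m⁻²·s².
Ω = kg·m²·s⁻³·A⁻².
So Ω⁻² = kg⁻²·m⁻⁴·s⁶·A⁴.
Combining: Gy⁻¹·Ω⁻²·K = (m⁻²·s²) · (kg⁻²·m⁻⁴·s⁶·A⁴) · K = kg⁻²·m⁻⁶·s⁸·A⁴·K.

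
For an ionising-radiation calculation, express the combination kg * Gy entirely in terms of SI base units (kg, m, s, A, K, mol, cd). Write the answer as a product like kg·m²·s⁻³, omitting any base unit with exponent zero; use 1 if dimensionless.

kg·m²·s⁻²

Gy = m²·s⁻².
Combining: kg·Gy = kg · (m²·s⁻²) = kg·m²·s⁻².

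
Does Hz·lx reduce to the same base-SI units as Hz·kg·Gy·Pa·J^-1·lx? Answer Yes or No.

No

Left side:
  Hz = s⁻¹.
  lx = m⁻²·cd.
  Combining: Hz·lx = s⁻¹ · (m⁻²·cd) = m⁻²·s⁻¹·cd.
Right side:
  Hz = 1/s = s⁻¹ (frequency is cycles per second).
  Gy = J/kg (absorbed dose = energy per mass),
      = m²·s⁻².
  Pa = N/m² (pressure = force per area),
      = kg·m⁻¹·s⁻².
  J = N·m (work = force × distance),
      = kg·m²·s⁻².
  So J⁻¹ = kg⁻¹·m⁻²·s².
  lx = lm/m² (illuminance = luminous flux per area),
      = m⁻²·cd.
  Combining: Hz·kg·Gy·Pa·J⁻¹·lx = s⁻¹ · kg · (m²·s⁻²) · (kg·m⁻¹·s⁻²) · (kg⁻¹·m⁻²·s²) · (m⁻²·cd) = kg·m⁻³·s⁻³·cd.
Left is m⁻²·s⁻¹·cd; right is kg·m⁻³·s⁻³·cd — different.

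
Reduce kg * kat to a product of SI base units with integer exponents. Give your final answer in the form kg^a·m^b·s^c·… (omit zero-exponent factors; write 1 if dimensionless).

kg·s⁻¹·mol

kat = mol/s = s⁻¹·mol (catalytic activity).
Combining: kg·kat = kg · (s⁻¹·mol) = kg·s⁻¹·mol.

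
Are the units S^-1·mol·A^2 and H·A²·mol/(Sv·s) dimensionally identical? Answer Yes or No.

No

Left side:
  S = 1/Ω (conductance is reciprocal resistance),
      = kg⁻¹·m⁻²·s³·A².
  So S⁻¹ = kg·m²·s⁻³·A⁻².
  Combining: S⁻¹·mol·A² = (kg·m²·s⁻³·A⁻²) · mol · A² = kg·m²·s⁻³·mol.
Right side:
  H = kg·m²·s⁻²·A⁻².
  Sv = m²·s⁻².
  So Sv⁻¹ = m⁻²·s².
  Combining: H·A²·mol·Sv⁻¹·s⁻¹ = (kg·m²·s⁻²·A⁻²) · A² · mol · (m⁻²·s²) · s⁻¹ = kg·s⁻¹·mol.
Left is kg·m²·s⁻³·mol; right is kg·s⁻¹·mol — different.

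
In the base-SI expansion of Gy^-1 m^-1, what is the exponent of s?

Gy = J/kg (absorbed dose = energy per mass),
    = m²·s⁻².
So Gy⁻¹ = m⁻²·s².
Combining: Gy⁻¹·m⁻¹ = (m⁻²·s²) · m⁻¹ = m⁻³·s².
The exponent of s is 2.

2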